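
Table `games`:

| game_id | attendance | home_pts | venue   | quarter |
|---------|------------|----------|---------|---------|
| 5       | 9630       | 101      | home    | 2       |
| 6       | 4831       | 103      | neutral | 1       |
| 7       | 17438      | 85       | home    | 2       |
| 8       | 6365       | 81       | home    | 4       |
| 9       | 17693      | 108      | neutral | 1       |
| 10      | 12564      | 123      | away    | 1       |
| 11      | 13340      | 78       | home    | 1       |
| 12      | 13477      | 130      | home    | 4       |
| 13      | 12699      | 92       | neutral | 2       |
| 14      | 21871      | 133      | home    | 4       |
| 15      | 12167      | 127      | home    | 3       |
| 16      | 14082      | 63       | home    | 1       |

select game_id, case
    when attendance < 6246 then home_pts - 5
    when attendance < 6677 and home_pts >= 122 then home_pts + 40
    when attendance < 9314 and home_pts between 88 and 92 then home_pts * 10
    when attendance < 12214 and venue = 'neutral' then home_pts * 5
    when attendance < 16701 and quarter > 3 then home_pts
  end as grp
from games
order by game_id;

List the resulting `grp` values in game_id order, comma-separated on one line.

game_id=5: (no match → NULL) → NULL
game_id=6: attendance < 6246 → 98
game_id=7: (no match → NULL) → NULL
game_id=8: attendance < 16701 and quarter > 3 → 81
game_id=9: (no match → NULL) → NULL
game_id=10: (no match → NULL) → NULL
game_id=11: (no match → NULL) → NULL
game_id=12: attendance < 16701 and quarter > 3 → 130
game_id=13: (no match → NULL) → NULL
game_id=14: (no match → NULL) → NULL
game_id=15: (no match → NULL) → NULL
game_id=16: (no match → NULL) → NULL

NULL, 98, NULL, 81, NULL, NULL, NULL, 130, NULL, NULL, NULL, NULL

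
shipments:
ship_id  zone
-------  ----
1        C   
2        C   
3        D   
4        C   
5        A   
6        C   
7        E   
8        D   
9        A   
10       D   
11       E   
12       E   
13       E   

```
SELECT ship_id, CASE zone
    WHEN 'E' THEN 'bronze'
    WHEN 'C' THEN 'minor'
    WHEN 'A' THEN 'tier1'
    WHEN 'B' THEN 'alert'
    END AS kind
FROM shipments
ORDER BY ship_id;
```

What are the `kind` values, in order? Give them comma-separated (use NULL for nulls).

ship_id=1: zone='C' → minor
ship_id=2: zone='C' → minor
ship_id=3: (no match → NULL) → NULL
ship_id=4: zone='C' → minor
ship_id=5: zone='A' → tier1
ship_id=6: zone='C' → minor
ship_id=7: zone='E' → bronze
ship_id=8: (no match → NULL) → NULL
ship_id=9: zone='A' → tier1
ship_id=10: (no match → NULL) → NULL
ship_id=11: zone='E' → bronze
ship_id=12: zone='E' → bronze
ship_id=13: zone='E' → bronze

minor, minor, NULL, minor, tier1, minor, bronze, NULL, tier1, NULL, bronze, bronze, bronze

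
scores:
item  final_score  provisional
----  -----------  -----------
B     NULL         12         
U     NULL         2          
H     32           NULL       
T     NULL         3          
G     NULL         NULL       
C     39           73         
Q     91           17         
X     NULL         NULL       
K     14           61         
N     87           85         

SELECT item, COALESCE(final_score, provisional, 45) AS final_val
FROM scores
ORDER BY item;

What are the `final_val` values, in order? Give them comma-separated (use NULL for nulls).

12, 39, 45, 32, 14, 87, 91, 3, 2, 45

item=B: final_score=NULL, provisional=12 → 12
item=C: final_score=39 → 39
item=G: final_score=NULL, provisional=NULL, → literal 45 → 45
item=H: final_score=32 → 32
item=K: final_score=14 → 14
item=N: final_score=87 → 87
item=Q: final_score=91 → 91
item=T: final_score=NULL, provisional=3 → 3
item=U: final_score=NULL, provisional=2 → 2
item=X: final_score=NULL, provisional=NULL, → literal 45 → 45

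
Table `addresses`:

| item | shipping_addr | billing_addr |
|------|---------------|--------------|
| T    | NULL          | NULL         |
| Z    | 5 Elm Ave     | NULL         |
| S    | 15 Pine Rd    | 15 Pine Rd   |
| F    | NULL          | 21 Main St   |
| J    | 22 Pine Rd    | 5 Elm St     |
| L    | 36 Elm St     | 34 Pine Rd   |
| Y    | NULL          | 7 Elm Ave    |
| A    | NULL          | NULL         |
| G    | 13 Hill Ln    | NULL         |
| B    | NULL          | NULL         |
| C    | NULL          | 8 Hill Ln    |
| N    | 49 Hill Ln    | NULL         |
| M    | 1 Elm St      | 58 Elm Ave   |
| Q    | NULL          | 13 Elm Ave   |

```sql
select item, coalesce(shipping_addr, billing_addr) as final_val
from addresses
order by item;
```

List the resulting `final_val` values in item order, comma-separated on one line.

item=A: shipping_addr=NULL, billing_addr=NULL (all NULL) → NULL
item=B: shipping_addr=NULL, billing_addr=NULL (all NULL) → NULL
item=C: shipping_addr=NULL, billing_addr=8 Hill Ln → 8 Hill Ln
item=F: shipping_addr=NULL, billing_addr=21 Main St → 21 Main St
item=G: shipping_addr=13 Hill Ln → 13 Hill Ln
item=J: shipping_addr=22 Pine Rd → 22 Pine Rd
item=L: shipping_addr=36 Elm St → 36 Elm St
item=M: shipping_addr=1 Elm St → 1 Elm St
item=N: shipping_addr=49 Hill Ln → 49 Hill Ln
item=Q: shipping_addr=NULL, billing_addr=13 Elm Ave → 13 Elm Ave
item=S: shipping_addr=15 Pine Rd → 15 Pine Rd
item=T: shipping_addr=NULL, billing_addr=NULL (all NULL) → NULL
item=Y: shipping_addr=NULL, billing_addr=7 Elm Ave → 7 Elm Ave
item=Z: shipping_addr=5 Elm Ave → 5 Elm Ave

NULL, NULL, 8 Hill Ln, 21 Main St, 13 Hill Ln, 22 Pine Rd, 36 Elm St, 1 Elm St, 49 Hill Ln, 13 Elm Ave, 15 Pine Rd, NULL, 7 Elm Ave, 5 Elm Ave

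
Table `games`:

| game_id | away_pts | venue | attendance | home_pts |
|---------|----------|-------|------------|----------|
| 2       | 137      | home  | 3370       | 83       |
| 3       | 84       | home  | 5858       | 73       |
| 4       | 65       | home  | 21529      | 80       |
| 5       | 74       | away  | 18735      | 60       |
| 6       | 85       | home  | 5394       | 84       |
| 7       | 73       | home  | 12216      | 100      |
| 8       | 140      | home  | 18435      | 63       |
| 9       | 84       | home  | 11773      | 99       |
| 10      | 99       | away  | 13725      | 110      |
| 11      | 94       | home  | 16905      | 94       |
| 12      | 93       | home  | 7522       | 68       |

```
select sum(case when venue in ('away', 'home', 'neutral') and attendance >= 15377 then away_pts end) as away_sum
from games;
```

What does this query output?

game_id=2: ✗
game_id=3: ✗
game_id=4: ✓ → 65
game_id=5: ✓ → 74
game_id=6: ✗
game_id=7: ✗
game_id=8: ✓ → 140
game_id=9: ✗
game_id=10: ✗
game_id=11: ✓ → 94
game_id=12: ✗
away_sum = 65 + 74 + 140 + 94 = 373

373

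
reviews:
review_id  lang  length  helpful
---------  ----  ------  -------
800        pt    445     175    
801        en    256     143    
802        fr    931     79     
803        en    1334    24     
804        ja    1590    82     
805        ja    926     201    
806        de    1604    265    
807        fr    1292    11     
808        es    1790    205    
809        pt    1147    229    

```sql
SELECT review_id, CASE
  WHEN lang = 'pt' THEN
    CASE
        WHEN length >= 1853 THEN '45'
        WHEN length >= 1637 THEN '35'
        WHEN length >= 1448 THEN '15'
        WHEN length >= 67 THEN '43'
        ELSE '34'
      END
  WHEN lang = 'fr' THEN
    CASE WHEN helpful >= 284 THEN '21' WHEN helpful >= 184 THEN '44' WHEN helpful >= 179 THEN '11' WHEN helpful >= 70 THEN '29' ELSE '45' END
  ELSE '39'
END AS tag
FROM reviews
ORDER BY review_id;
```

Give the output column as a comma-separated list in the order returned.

review_id=800: lang='pt' → inner[length >= 67] → 43
review_id=801: lang='en' → outer ELSE → 39
review_id=802: lang='fr' → inner[helpful >= 70] → 29
review_id=803: lang='en' → outer ELSE → 39
review_id=804: lang='ja' → outer ELSE → 39
review_id=805: lang='ja' → outer ELSE → 39
review_id=806: lang='de' → outer ELSE → 39
review_id=807: lang='fr' → inner[ELSE] → 45
review_id=808: lang='es' → outer ELSE → 39
review_id=809: lang='pt' → inner[length >= 67] → 43

43, 39, 29, 39, 39, 39, 39, 45, 39, 43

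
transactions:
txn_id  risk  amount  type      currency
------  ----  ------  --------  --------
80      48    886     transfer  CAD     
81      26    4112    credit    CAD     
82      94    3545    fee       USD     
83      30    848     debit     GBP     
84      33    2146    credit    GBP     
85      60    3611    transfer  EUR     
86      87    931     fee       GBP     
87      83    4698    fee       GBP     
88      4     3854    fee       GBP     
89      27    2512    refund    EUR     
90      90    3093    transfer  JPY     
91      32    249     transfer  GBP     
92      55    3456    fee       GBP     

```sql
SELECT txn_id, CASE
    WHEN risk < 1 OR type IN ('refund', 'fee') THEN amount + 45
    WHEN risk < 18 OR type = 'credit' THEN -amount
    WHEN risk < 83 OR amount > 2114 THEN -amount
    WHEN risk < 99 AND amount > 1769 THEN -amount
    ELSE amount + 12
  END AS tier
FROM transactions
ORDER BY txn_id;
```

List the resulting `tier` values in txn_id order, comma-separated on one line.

txn_id=80: risk < 83 OR amount > 2114 → -886
txn_id=81: risk < 18 OR type = 'credit' → -4112
txn_id=82: risk < 1 OR type IN ('refund', 'fee') → 3590
txn_id=83: risk < 83 OR amount > 2114 → -848
txn_id=84: risk < 18 OR type = 'credit' → -2146
txn_id=85: risk < 83 OR amount > 2114 → -3611
txn_id=86: risk < 1 OR type IN ('refund', 'fee') → 976
txn_id=87: risk < 1 OR type IN ('refund', 'fee') → 4743
txn_id=88: risk < 1 OR type IN ('refund', 'fee') → 3899
txn_id=89: risk < 1 OR type IN ('refund', 'fee') → 2557
txn_id=90: risk < 83 OR amount > 2114 → -3093
txn_id=91: risk < 83 OR amount > 2114 → -249
txn_id=92: risk < 1 OR type IN ('refund', 'fee') → 3501

-886, -4112, 3590, -848, -2146, -3611, 976, 4743, 3899, 2557, -3093, -249, 3501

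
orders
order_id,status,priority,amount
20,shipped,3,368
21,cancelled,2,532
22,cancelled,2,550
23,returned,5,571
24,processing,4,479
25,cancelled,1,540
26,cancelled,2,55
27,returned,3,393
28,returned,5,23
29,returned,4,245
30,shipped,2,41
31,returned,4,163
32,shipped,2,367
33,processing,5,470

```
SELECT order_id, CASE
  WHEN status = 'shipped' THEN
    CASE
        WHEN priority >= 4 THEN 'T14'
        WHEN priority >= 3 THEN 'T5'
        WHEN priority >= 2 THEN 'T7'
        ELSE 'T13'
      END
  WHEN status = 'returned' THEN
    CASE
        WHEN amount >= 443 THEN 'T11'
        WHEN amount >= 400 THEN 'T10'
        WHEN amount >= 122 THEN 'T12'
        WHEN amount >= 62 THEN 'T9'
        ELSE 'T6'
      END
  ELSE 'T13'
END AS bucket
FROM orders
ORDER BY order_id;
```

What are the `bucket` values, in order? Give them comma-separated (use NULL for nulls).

T5, T13, T13, T11, T13, T13, T13, T12, T6, T12, T7, T12, T7, T13

order_id=20: status='shipped' → inner[priority >= 3] → T5
order_id=21: status='cancelled' → outer ELSE → T13
order_id=22: status='cancelled' → outer ELSE → T13
order_id=23: status='returned' → inner[amount >= 443] → T11
order_id=24: status='processing' → outer ELSE → T13
order_id=25: status='cancelled' → outer ELSE → T13
order_id=26: status='cancelled' → outer ELSE → T13
order_id=27: status='returned' → inner[amount >= 122] → T12
order_id=28: status='returned' → inner[ELSE] → T6
order_id=29: status='returned' → inner[amount >= 122] → T12
order_id=30: status='shipped' → inner[priority >= 2] → T7
order_id=31: status='returned' → inner[amount >= 122] → T12
order_id=32: status='shipped' → inner[priority >= 2] → T7
order_id=33: status='processing' → outer ELSE → T13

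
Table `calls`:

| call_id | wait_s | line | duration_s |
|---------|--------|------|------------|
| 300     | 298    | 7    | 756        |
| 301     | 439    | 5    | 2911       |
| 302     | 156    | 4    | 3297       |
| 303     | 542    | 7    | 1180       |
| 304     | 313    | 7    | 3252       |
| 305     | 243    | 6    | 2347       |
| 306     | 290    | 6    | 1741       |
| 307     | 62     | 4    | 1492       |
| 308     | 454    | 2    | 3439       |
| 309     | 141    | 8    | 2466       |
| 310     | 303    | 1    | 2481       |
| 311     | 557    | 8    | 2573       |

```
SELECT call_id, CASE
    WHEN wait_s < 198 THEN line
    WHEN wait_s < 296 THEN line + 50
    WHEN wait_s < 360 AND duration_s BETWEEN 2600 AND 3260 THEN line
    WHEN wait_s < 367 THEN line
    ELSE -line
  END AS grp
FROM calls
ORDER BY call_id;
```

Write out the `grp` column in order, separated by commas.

7, -5, 4, -7, 7, 56, 56, 4, -2, 8, 1, -8

call_id=300: wait_s < 367 → 7
call_id=301: ELSE → -5
call_id=302: wait_s < 198 → 4
call_id=303: ELSE → -7
call_id=304: wait_s < 360 AND duration_s BETWEEN 2600 AND 3260 → 7
call_id=305: wait_s < 296 → 56
call_id=306: wait_s < 296 → 56
call_id=307: wait_s < 198 → 4
call_id=308: ELSE → -2
call_id=309: wait_s < 198 → 8
call_id=310: wait_s < 367 → 1
call_id=311: ELSE → -8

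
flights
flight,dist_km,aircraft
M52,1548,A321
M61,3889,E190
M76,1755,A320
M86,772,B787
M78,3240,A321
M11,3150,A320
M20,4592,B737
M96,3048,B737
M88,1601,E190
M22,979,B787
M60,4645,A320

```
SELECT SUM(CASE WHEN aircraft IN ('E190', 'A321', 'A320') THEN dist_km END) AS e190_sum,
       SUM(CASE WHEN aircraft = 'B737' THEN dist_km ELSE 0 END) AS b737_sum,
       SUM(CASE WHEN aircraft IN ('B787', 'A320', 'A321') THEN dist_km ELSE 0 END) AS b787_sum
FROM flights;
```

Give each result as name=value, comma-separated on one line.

[e190_sum: aircraft IN ('E190', 'A321', 'A320')]
flight=M52: ✓ → 1548
flight=M61: ✓ → 3889
flight=M76: ✓ → 1755
flight=M86: ✗
flight=M78: ✓ → 3240
flight=M11: ✓ → 3150
flight=M20: ✗
flight=M96: ✗
flight=M88: ✓ → 1601
flight=M22: ✗
flight=M60: ✓ → 4645
e190_sum = 1548 + 3889 + 1755 + 3240 + 3150 + 1601 + 4645 = 19828
—
[b737_sum: aircraft = 'B737']
flight=M52: ✗
flight=M61: ✗
flight=M76: ✗
flight=M86: ✗
flight=M78: ✗
flight=M11: ✗
flight=M20: ✓ → 4592
flight=M96: ✓ → 3048
flight=M88: ✗
flight=M22: ✗
flight=M60: ✗
b737_sum = 4592 + 3048 = 7640
—
[b787_sum: aircraft IN ('B787', 'A320', 'A321')]
flight=M52: ✓ → 1548
flight=M61: ✗
flight=M76: ✓ → 1755
flight=M86: ✓ → 772
flight=M78: ✓ → 3240
flight=M11: ✓ → 3150
flight=M20: ✗
flight=M96: ✗
flight=M88: ✗
flight=M22: ✓ → 979
flight=M60: ✓ → 4645
b787_sum = 1548 + 1755 + 772 + 3240 + 3150 + 979 + 4645 = 16089

e190_sum=19828, b737_sum=7640, b787_sum=16089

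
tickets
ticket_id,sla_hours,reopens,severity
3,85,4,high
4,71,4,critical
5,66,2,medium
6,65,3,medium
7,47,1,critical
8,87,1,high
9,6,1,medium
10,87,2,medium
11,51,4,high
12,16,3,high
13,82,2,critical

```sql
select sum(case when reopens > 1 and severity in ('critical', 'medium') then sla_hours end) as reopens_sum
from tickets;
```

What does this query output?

371

ticket_id=3: ✗
ticket_id=4: ✓ → 71
ticket_id=5: ✓ → 66
ticket_id=6: ✓ → 65
ticket_id=7: ✗
ticket_id=8: ✗
ticket_id=9: ✗
ticket_id=10: ✓ → 87
ticket_id=11: ✗
ticket_id=12: ✗
ticket_id=13: ✓ → 82
reopens_sum = 71 + 66 + 65 + 87 + 82 = 371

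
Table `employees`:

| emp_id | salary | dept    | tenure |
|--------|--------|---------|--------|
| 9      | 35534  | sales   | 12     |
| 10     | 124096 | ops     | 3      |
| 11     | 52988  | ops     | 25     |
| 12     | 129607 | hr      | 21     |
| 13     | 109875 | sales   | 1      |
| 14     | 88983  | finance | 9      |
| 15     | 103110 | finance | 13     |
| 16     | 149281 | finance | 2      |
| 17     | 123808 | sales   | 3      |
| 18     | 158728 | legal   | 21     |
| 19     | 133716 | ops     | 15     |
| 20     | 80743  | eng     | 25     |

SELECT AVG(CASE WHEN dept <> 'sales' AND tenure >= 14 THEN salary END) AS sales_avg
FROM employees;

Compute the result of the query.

emp_id=9: ✗
emp_id=10: ✗
emp_id=11: ✓ → 52988
emp_id=12: ✓ → 129607
emp_id=13: ✗
emp_id=14: ✗
emp_id=15: ✗
emp_id=16: ✗
emp_id=17: ✗
emp_id=18: ✓ → 158728
emp_id=19: ✓ → 133716
emp_id=20: ✓ → 80743
sales_avg = (52988 + 129607 + 158728 + 133716 + 80743) / 5 = 111156.4

111156.4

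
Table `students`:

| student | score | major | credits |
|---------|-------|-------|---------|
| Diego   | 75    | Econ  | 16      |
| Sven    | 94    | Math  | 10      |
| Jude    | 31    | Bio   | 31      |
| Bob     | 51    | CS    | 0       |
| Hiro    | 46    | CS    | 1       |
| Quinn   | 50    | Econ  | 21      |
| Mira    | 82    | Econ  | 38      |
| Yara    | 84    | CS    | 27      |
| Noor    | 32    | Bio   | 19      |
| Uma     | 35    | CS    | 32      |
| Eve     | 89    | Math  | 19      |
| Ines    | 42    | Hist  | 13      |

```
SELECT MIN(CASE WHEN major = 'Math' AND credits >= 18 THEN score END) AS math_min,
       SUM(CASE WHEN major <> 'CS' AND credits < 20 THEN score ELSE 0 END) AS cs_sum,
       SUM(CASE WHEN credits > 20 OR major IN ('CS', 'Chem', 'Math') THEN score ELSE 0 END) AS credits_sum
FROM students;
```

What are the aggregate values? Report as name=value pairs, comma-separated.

[math_min: major = 'Math' AND credits >= 18]
student=Diego: ✗
student=Sven: ✗
student=Jude: ✗
student=Bob: ✗
student=Hiro: ✗
student=Quinn: ✗
student=Mira: ✗
student=Yara: ✗
student=Noor: ✗
student=Uma: ✗
student=Eve: ✓ → 89
student=Ines: ✗
math_min = MIN(89) = 89
—
[cs_sum: major <> 'CS' AND credits < 20]
student=Diego: ✓ → 75
student=Sven: ✓ → 94
student=Jude: ✗
student=Bob: ✗
student=Hiro: ✗
student=Quinn: ✗
student=Mira: ✗
student=Yara: ✗
student=Noor: ✓ → 32
student=Uma: ✗
student=Eve: ✓ → 89
student=Ines: ✓ → 42
cs_sum = 75 + 94 + 32 + 89 + 42 = 332
—
[credits_sum: credits > 20 OR major IN ('CS', 'Chem', 'Math')]
student=Diego: ✗
student=Sven: ✓ → 94
student=Jude: ✓ → 31
student=Bob: ✓ → 51
student=Hiro: ✓ → 46
student=Quinn: ✓ → 50
student=Mira: ✓ → 82
student=Yara: ✓ → 84
student=Noor: ✗
student=Uma: ✓ → 35
student=Eve: ✓ → 89
student=Ines: ✗
credits_sum = 94 + 31 + 51 + 46 + 50 + 82 + 84 + 35 + 89 = 562

math_min=89, cs_sum=332, credits_sum=562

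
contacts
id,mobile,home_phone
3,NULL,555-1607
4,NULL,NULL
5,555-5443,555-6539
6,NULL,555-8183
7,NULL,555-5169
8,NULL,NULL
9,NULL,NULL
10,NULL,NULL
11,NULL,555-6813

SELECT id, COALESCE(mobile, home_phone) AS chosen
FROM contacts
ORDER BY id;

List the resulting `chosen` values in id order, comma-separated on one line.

id=3: mobile=NULL, home_phone=555-1607 → 555-1607
id=4: mobile=NULL, home_phone=NULL (all NULL) → NULL
id=5: mobile=555-5443 → 555-5443
id=6: mobile=NULL, home_phone=555-8183 → 555-8183
id=7: mobile=NULL, home_phone=555-5169 → 555-5169
id=8: mobile=NULL, home_phone=NULL (all NULL) → NULL
id=9: mobile=NULL, home_phone=NULL (all NULL) → NULL
id=10: mobile=NULL, home_phone=NULL (all NULL) → NULL
id=11: mobile=NULL, home_phone=555-6813 → 555-6813

555-1607, NULL, 555-5443, 555-8183, 555-5169, NULL, NULL, NULL, 555-6813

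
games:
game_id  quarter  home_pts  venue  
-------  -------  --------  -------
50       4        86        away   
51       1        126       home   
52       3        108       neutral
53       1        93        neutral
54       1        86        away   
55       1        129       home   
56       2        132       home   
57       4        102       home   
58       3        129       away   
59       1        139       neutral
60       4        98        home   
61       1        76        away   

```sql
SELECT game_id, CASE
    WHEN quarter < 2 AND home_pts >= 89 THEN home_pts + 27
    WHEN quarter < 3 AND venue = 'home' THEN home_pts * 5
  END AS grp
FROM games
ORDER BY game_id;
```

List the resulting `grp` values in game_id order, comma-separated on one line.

NULL, 153, NULL, 120, NULL, 156, 660, NULL, NULL, 166, NULL, NULL

game_id=50: (no match → NULL) → NULL
game_id=51: quarter < 2 AND home_pts >= 89 → 153
game_id=52: (no match → NULL) → NULL
game_id=53: quarter < 2 AND home_pts >= 89 → 120
game_id=54: (no match → NULL) → NULL
game_id=55: quarter < 2 AND home_pts >= 89 → 156
game_id=56: quarter < 3 AND venue = 'home' → 660
game_id=57: (no match → NULL) → NULL
game_id=58: (no match → NULL) → NULL
game_id=59: quarter < 2 AND home_pts >= 89 → 166
game_id=60: (no match → NULL) → NULL
game_id=61: (no match → NULL) → NULL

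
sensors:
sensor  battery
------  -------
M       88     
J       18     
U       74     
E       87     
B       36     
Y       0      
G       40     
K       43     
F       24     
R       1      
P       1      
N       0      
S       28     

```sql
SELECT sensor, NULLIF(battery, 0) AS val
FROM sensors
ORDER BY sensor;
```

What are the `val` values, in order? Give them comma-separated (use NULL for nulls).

36, 87, 24, 40, 18, 43, 88, NULL, 1, 1, 28, 74, NULL

sensor=B: battery=36 vs 0: differ → 36
sensor=E: battery=87 vs 0: differ → 87
sensor=F: battery=24 vs 0: differ → 24
sensor=G: battery=40 vs 0: differ → 40
sensor=J: battery=18 vs 0: differ → 18
sensor=K: battery=43 vs 0: differ → 43
sensor=M: battery=88 vs 0: differ → 88
sensor=N: battery=0 vs 0: equal → NULL
sensor=P: battery=1 vs 0: differ → 1
sensor=R: battery=1 vs 0: differ → 1
sensor=S: battery=28 vs 0: differ → 28
sensor=U: battery=74 vs 0: differ → 74
sensor=Y: battery=0 vs 0: equal → NULL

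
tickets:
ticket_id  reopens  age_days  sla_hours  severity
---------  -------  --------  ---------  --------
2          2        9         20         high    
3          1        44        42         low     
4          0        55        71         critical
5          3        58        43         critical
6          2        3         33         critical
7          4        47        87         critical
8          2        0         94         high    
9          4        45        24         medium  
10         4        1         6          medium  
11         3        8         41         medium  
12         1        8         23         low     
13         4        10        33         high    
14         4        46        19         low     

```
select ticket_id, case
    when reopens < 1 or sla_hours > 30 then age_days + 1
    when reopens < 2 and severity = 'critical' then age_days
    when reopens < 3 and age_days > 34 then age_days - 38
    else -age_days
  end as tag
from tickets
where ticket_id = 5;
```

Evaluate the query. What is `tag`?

59

ticket_id = 5: reopens=3, age_days=58, sla_hours=43, severity=critical.
reopens < 1 or sla_hours > 30 → true → 59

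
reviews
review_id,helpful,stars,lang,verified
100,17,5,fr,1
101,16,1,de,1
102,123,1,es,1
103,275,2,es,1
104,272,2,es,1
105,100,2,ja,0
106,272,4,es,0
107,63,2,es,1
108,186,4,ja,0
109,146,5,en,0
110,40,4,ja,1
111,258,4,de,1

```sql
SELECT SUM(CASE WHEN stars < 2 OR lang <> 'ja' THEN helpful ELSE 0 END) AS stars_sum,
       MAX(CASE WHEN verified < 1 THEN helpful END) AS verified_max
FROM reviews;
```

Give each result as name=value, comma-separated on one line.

[stars_sum: stars < 2 OR lang <> 'ja']
review_id=100: ✓ → 17
review_id=101: ✓ → 16
review_id=102: ✓ → 123
review_id=103: ✓ → 275
review_id=104: ✓ → 272
review_id=105: ✗
review_id=106: ✓ → 272
review_id=107: ✓ → 63
review_id=108: ✗
review_id=109: ✓ → 146
review_id=110: ✗
review_id=111: ✓ → 258
stars_sum = 17 + 16 + 123 + 275 + 272 + 272 + 63 + 146 + 258 = 1442
—
[verified_max: verified < 1]
review_id=100: ✗
review_id=101: ✗
review_id=102: ✗
review_id=103: ✗
review_id=104: ✗
review_id=105: ✓ → 100
review_id=106: ✓ → 272
review_id=107: ✗
review_id=108: ✓ → 186
review_id=109: ✓ → 146
review_id=110: ✗
review_id=111: ✗
verified_max = MAX(100, 272, 186, 146) = 272

stars_sum=1442, verified_max=272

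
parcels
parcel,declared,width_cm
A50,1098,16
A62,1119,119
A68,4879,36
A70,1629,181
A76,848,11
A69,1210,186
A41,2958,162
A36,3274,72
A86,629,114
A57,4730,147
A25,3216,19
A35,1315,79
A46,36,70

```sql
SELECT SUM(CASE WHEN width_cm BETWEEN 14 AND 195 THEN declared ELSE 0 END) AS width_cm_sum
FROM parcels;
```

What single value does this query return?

26093

parcel=A50: ✓ → 1098
parcel=A62: ✓ → 1119
parcel=A68: ✓ → 4879
parcel=A70: ✓ → 1629
parcel=A76: ✗
parcel=A69: ✓ → 1210
parcel=A41: ✓ → 2958
parcel=A36: ✓ → 3274
parcel=A86: ✓ → 629
parcel=A57: ✓ → 4730
parcel=A25: ✓ → 3216
parcel=A35: ✓ → 1315
parcel=A46: ✓ → 36
width_cm_sum = 1098 + 1119 + 4879 + 1629 + 1210 + 2958 + 3274 + 629 + 4730 + 3216 + 1315 + 36 = 26093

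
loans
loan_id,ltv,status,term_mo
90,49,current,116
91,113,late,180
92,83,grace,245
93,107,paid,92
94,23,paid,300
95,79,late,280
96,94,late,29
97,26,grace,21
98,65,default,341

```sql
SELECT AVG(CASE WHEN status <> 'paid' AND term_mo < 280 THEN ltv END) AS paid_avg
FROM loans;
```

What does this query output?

73

loan_id=90: ✓ → 49
loan_id=91: ✓ → 113
loan_id=92: ✓ → 83
loan_id=93: ✗
loan_id=94: ✗
loan_id=95: ✗
loan_id=96: ✓ → 94
loan_id=97: ✓ → 26
loan_id=98: ✗
paid_avg = (49 + 113 + 83 + 94 + 26) / 5 = 73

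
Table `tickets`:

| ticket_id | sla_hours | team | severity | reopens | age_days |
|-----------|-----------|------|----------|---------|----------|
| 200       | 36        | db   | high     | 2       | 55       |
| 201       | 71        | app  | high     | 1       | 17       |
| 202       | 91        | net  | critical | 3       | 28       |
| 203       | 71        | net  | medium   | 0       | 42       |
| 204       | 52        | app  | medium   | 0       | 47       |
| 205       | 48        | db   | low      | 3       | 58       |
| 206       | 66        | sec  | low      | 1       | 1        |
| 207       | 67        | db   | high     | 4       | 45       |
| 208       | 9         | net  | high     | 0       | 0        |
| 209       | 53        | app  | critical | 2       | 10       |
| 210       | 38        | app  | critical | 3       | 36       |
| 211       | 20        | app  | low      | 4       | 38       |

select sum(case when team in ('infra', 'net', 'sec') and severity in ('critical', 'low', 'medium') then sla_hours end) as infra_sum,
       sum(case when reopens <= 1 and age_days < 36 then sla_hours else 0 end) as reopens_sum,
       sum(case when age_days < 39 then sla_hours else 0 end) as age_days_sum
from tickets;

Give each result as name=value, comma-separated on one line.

[infra_sum: team in ('infra', 'net', 'sec') and severity in ('critical', 'low', 'medium')]
ticket_id=200: ✗
ticket_id=201: ✗
ticket_id=202: ✓ → 91
ticket_id=203: ✓ → 71
ticket_id=204: ✗
ticket_id=205: ✗
ticket_id=206: ✓ → 66
ticket_id=207: ✗
ticket_id=208: ✗
ticket_id=209: ✗
ticket_id=210: ✗
ticket_id=211: ✗
infra_sum = 91 + 71 + 66 = 228
—
[reopens_sum: reopens <= 1 and age_days < 36]
ticket_id=200: ✗
ticket_id=201: ✓ → 71
ticket_id=202: ✗
ticket_id=203: ✗
ticket_id=204: ✗
ticket_id=205: ✗
ticket_id=206: ✓ → 66
ticket_id=207: ✗
ticket_id=208: ✓ → 9
ticket_id=209: ✗
ticket_id=210: ✗
ticket_id=211: ✗
reopens_sum = 71 + 66 + 9 = 146
—
[age_days_sum: age_days < 39]
ticket_id=200: ✗
ticket_id=201: ✓ → 71
ticket_id=202: ✓ → 91
ticket_id=203: ✗
ticket_id=204: ✗
ticket_id=205: ✗
ticket_id=206: ✓ → 66
ticket_id=207: ✗
ticket_id=208: ✓ → 9
ticket_id=209: ✓ → 53
ticket_id=210: ✓ → 38
ticket_id=211: ✓ → 20
age_days_sum = 71 + 91 + 66 + 9 + 53 + 38 + 20 = 348

infra_sum=228, reopens_sum=146, age_days_sum=348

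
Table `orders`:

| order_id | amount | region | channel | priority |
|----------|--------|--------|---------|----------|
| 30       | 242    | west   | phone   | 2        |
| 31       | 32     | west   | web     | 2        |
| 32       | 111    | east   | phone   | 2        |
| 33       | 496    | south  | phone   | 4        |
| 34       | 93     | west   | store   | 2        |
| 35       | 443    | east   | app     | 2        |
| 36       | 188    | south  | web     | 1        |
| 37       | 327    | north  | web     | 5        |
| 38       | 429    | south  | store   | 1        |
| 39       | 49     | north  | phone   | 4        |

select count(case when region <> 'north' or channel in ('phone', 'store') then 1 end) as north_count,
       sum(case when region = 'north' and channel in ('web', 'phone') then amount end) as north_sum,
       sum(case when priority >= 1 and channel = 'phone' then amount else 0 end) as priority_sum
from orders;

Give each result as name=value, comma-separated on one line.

[north_count: region <> 'north' or channel in ('phone', 'store')]
order_id=30: ✓ → 1
order_id=31: ✓ → 1
order_id=32: ✓ → 1
order_id=33: ✓ → 1
order_id=34: ✓ → 1
order_id=35: ✓ → 1
order_id=36: ✓ → 1
order_id=37: ✗
order_id=38: ✓ → 1
order_id=39: ✓ → 1
north_count = COUNT(1, 1, 1, 1, 1, 1, 1, 1, 1) = 9
—
[north_sum: region = 'north' and channel in ('web', 'phone')]
order_id=30: ✗
order_id=31: ✗
order_id=32: ✗
order_id=33: ✗
order_id=34: ✗
order_id=35: ✗
order_id=36: ✗
order_id=37: ✓ → 327
order_id=38: ✗
order_id=39: ✓ → 49
north_sum = 327 + 49 = 376
—
[priority_sum: priority >= 1 and channel = 'phone']
order_id=30: ✓ → 242
order_id=31: ✗
order_id=32: ✓ → 111
order_id=33: ✓ → 496
order_id=34: ✗
order_id=35: ✗
order_id=36: ✗
order_id=37: ✗
order_id=38: ✗
order_id=39: ✓ → 49
priority_sum = 242 + 111 + 496 + 49 = 898

north_count=9, north_sum=376, priority_sum=898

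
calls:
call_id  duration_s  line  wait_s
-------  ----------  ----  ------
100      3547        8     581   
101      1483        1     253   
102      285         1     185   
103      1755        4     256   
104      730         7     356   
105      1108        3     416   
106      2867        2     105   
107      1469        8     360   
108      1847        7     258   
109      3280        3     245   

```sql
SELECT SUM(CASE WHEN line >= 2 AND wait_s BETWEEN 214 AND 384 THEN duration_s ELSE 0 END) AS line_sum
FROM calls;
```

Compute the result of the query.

call_id=100: ✗
call_id=101: ✗
call_id=102: ✗
call_id=103: ✓ → 1755
call_id=104: ✓ → 730
call_id=105: ✗
call_id=106: ✗
call_id=107: ✓ → 1469
call_id=108: ✓ → 1847
call_id=109: ✓ → 3280
line_sum = 1755 + 730 + 1469 + 1847 + 3280 = 9081

9081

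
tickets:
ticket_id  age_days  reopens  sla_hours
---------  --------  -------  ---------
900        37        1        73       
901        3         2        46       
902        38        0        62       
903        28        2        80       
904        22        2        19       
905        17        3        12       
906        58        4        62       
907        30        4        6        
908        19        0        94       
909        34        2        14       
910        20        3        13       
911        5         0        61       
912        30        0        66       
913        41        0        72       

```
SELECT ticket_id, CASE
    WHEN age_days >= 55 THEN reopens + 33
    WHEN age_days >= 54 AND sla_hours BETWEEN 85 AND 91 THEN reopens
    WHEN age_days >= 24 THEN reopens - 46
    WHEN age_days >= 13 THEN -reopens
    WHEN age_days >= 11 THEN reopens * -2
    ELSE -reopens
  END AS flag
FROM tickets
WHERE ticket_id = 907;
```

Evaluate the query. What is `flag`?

-42

ticket_id = 907: age_days=30, reopens=4, sla_hours=6.
age_days >= 55 → false
age_days >= 54 AND sla_hours BETWEEN 85 AND 91 → false
age_days >= 24 → true → -42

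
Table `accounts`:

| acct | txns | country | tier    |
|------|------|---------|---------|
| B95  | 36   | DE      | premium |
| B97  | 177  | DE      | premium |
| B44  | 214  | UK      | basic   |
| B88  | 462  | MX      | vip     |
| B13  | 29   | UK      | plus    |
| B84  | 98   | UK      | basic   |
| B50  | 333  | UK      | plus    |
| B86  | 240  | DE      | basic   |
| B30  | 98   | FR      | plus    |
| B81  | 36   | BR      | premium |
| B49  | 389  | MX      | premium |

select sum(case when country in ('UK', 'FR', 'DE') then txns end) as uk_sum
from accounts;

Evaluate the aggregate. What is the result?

1225

acct=B95: ✓ → 36
acct=B97: ✓ → 177
acct=B44: ✓ → 214
acct=B88: ✗
acct=B13: ✓ → 29
acct=B84: ✓ → 98
acct=B50: ✓ → 333
acct=B86: ✓ → 240
acct=B30: ✓ → 98
acct=B81: ✗
acct=B49: ✗
uk_sum = 36 + 177 + 214 + 29 + 98 + 333 + 240 + 98 = 1225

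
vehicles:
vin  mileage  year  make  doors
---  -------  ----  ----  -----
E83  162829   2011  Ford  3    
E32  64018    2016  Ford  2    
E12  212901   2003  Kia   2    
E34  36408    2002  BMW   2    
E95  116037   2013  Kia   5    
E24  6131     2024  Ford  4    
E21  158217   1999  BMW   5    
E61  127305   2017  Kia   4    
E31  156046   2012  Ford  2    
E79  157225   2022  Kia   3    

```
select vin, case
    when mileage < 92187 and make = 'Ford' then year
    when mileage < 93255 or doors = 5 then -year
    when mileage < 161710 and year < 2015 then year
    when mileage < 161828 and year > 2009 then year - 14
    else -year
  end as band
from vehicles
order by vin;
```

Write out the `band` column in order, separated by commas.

-2003, -1999, 2024, 2012, 2016, -2002, 2003, 2008, -2011, -2013

vin=E12: ELSE → -2003
vin=E21: mileage < 93255 or doors = 5 → -1999
vin=E24: mileage < 92187 and make = 'Ford' → 2024
vin=E31: mileage < 161710 and year < 2015 → 2012
vin=E32: mileage < 92187 and make = 'Ford' → 2016
vin=E34: mileage < 93255 or doors = 5 → -2002
vin=E61: mileage < 161828 and year > 2009 → 2003
vin=E79: mileage < 161828 and year > 2009 → 2008
vin=E83: ELSE → -2011
vin=E95: mileage < 93255 or doors = 5 → -2013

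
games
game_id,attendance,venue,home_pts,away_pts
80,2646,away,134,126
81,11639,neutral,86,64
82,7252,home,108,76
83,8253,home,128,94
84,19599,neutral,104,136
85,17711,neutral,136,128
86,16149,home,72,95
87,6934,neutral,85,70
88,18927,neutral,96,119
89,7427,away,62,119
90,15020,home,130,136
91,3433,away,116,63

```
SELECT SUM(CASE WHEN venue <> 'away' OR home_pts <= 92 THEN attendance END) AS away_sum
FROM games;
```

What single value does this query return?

128911

game_id=80: ✗
game_id=81: ✓ → 11639
game_id=82: ✓ → 7252
game_id=83: ✓ → 8253
game_id=84: ✓ → 19599
game_id=85: ✓ → 17711
game_id=86: ✓ → 16149
game_id=87: ✓ → 6934
game_id=88: ✓ → 18927
game_id=89: ✓ → 7427
game_id=90: ✓ → 15020
game_id=91: ✗
away_sum = 11639 + 7252 + 8253 + 19599 + 17711 + 16149 + 6934 + 18927 + 7427 + 15020 = 128911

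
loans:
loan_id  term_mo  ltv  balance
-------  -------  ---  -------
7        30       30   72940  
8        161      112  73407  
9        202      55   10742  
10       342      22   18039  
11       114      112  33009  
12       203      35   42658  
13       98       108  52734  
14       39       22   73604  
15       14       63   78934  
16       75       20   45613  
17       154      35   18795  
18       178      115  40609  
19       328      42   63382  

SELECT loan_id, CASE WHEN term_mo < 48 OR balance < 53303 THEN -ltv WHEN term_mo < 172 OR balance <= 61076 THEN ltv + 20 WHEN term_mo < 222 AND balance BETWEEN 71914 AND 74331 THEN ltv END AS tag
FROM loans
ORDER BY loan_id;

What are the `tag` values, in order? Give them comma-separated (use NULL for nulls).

-30, 132, -55, -22, -112, -35, -108, -22, -63, -20, -35, -115, NULL

loan_id=7: term_mo < 48 OR balance < 53303 → -30
loan_id=8: term_mo < 172 OR balance <= 61076 → 132
loan_id=9: term_mo < 48 OR balance < 53303 → -55
loan_id=10: term_mo < 48 OR balance < 53303 → -22
loan_id=11: term_mo < 48 OR balance < 53303 → -112
loan_id=12: term_mo < 48 OR balance < 53303 → -35
loan_id=13: term_mo < 48 OR balance < 53303 → -108
loan_id=14: term_mo < 48 OR balance < 53303 → -22
loan_id=15: term_mo < 48 OR balance < 53303 → -63
loan_id=16: term_mo < 48 OR balance < 53303 → -20
loan_id=17: term_mo < 48 OR balance < 53303 → -35
loan_id=18: term_mo < 48 OR balance < 53303 → -115
loan_id=19: (no match → NULL) → NULL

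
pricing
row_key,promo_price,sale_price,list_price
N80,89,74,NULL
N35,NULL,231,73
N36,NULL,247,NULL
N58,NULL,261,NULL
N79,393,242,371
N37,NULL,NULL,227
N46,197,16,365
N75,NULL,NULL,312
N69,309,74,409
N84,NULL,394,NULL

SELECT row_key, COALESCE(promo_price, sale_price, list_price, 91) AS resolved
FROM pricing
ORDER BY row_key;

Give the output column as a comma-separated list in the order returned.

231, 247, 227, 197, 261, 309, 312, 393, 89, 394

row_key=N35: promo_price=NULL, sale_price=231 → 231
row_key=N36: promo_price=NULL, sale_price=247 → 247
row_key=N37: promo_price=NULL, sale_price=NULL, list_price=227 → 227
row_key=N46: promo_price=197 → 197
row_key=N58: promo_price=NULL, sale_price=261 → 261
row_key=N69: promo_price=309 → 309
row_key=N75: promo_price=NULL, sale_price=NULL, list_price=312 → 312
row_key=N79: promo_price=393 → 393
row_key=N80: promo_price=89 → 89
row_key=N84: promo_price=NULL, sale_price=394 → 394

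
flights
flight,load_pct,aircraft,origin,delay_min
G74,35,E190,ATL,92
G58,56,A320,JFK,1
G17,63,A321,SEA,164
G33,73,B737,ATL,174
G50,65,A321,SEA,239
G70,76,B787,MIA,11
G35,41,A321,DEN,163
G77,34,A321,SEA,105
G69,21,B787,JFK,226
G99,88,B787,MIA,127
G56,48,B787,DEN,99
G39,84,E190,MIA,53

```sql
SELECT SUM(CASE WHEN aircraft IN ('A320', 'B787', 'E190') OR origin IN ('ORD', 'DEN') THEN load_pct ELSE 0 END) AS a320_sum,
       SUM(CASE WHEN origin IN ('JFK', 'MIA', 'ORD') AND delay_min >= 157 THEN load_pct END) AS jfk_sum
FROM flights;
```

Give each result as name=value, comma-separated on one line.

[a320_sum: aircraft IN ('A320', 'B787', 'E190') OR origin IN ('ORD', 'DEN')]
flight=G74: ✓ → 35
flight=G58: ✓ → 56
flight=G17: ✗
flight=G33: ✗
flight=G50: ✗
flight=G70: ✓ → 76
flight=G35: ✓ → 41
flight=G77: ✗
flight=G69: ✓ → 21
flight=G99: ✓ → 88
flight=G56: ✓ → 48
flight=G39: ✓ → 84
a320_sum = 35 + 56 + 76 + 41 + 21 + 88 + 48 + 84 = 449
—
[jfk_sum: origin IN ('JFK', 'MIA', 'ORD') AND delay_min >= 157]
flight=G74: ✗
flight=G58: ✗
flight=G17: ✗
flight=G33: ✗
flight=G50: ✗
flight=G70: ✗
flight=G35: ✗
flight=G77: ✗
flight=G69: ✓ → 21
flight=G99: ✗
flight=G56: ✗
flight=G39: ✗
jfk_sum = 21

a320_sum=449, jfk_sum=21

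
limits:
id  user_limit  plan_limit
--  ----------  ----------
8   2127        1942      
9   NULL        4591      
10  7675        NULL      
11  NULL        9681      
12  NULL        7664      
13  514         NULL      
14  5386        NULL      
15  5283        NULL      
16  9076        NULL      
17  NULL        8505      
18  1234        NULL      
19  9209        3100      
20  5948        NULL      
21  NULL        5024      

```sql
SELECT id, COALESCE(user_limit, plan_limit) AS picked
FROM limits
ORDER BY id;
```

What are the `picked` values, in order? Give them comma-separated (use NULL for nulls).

2127, 4591, 7675, 9681, 7664, 514, 5386, 5283, 9076, 8505, 1234, 9209, 5948, 5024

id=8: user_limit=2127 → 2127
id=9: user_limit=NULL, plan_limit=4591 → 4591
id=10: user_limit=7675 → 7675
id=11: user_limit=NULL, plan_limit=9681 → 9681
id=12: user_limit=NULL, plan_limit=7664 → 7664
id=13: user_limit=514 → 514
id=14: user_limit=5386 → 5386
id=15: user_limit=5283 → 5283
id=16: user_limit=9076 → 9076
id=17: user_limit=NULL, plan_limit=8505 → 8505
id=18: user_limit=1234 → 1234
id=19: user_limit=9209 → 9209
id=20: user_limit=5948 → 5948
id=21: user_limit=NULL, plan_limit=5024 → 5024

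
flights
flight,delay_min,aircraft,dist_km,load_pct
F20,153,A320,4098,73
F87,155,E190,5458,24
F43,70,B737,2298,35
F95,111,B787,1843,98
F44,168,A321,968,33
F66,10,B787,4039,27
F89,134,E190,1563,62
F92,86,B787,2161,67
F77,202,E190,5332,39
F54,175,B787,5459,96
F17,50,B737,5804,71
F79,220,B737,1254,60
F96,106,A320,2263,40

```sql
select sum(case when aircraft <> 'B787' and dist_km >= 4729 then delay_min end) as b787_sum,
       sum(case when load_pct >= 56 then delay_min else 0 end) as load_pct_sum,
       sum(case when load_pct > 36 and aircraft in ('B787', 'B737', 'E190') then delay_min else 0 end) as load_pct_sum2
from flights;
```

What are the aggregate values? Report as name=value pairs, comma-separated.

b787_sum=407, load_pct_sum=929, load_pct_sum2=978

[b787_sum: aircraft <> 'B787' and dist_km >= 4729]
flight=F20: ✗
flight=F87: ✓ → 155
flight=F43: ✗
flight=F95: ✗
flight=F44: ✗
flight=F66: ✗
flight=F89: ✗
flight=F92: ✗
flight=F77: ✓ → 202
flight=F54: ✗
flight=F17: ✓ → 50
flight=F79: ✗
flight=F96: ✗
b787_sum = 155 + 202 + 50 = 407
—
[load_pct_sum: load_pct >= 56]
flight=F20: ✓ → 153
flight=F87: ✗
flight=F43: ✗
flight=F95: ✓ → 111
flight=F44: ✗
flight=F66: ✗
flight=F89: ✓ → 134
flight=F92: ✓ → 86
flight=F77: ✗
flight=F54: ✓ → 175
flight=F17: ✓ → 50
flight=F79: ✓ → 220
flight=F96: ✗
load_pct_sum = 153 + 111 + 134 + 86 + 175 + 50 + 220 = 929
—
[load_pct_sum2: load_pct > 36 and aircraft in ('B787', 'B737', 'E190')]
flight=F20: ✗
flight=F87: ✗
flight=F43: ✗
flight=F95: ✓ → 111
flight=F44: ✗
flight=F66: ✗
flight=F89: ✓ → 134
flight=F92: ✓ → 86
flight=F77: ✓ → 202
flight=F54: ✓ → 175
flight=F17: ✓ → 50
flight=F79: ✓ → 220
flight=F96: ✗
load_pct_sum2 = 111 + 134 + 86 + 202 + 175 + 50 + 220 = 978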